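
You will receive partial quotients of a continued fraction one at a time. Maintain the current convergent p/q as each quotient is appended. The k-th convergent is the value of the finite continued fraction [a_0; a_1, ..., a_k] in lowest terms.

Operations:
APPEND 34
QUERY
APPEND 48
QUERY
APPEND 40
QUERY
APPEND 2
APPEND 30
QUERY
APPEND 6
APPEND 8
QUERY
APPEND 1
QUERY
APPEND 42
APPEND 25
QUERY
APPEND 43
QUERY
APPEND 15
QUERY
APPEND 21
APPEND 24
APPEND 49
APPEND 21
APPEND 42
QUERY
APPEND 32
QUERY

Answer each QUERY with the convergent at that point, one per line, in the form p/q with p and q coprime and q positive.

34/1
1633/48
65354/1921
4035584/118621
198802344/5843549
223148189/6559165
239498805239/7039771140
10308019651559/302991487499
154859793578624/4551912083625
3400540501736622143053/99954681864226518701
108898169701084997245699/3200927000431167233566

APPEND 34: p_0 = 34·1 + 0 = 34, q_0 = 34·0 + 1 = 1 → 34/1
APPEND 48: p_1 = 48·34 + 1 = 1633, q_1 = 48·1 + 0 = 48 → 1633/48
APPEND 40: p_2 = 40·1633 + 34 = 65354, q_2 = 40·48 + 1 = 1921 → 65354/1921
APPEND 2: p_3 = 2·65354 + 1633 = 132341, q_3 = 2·1921 + 48 = 3890 → 132341/3890
APPEND 30: p_4 = 30·132341 + 65354 = 4035584, q_4 = 30·3890 + 1921 = 118621 → 4035584/118621
APPEND 6: p_5 = 6·4035584 + 132341 = 24345845, q_5 = 6·118621 + 3890 = 715616 → 24345845/715616
APPEND 8: p_6 = 8·24345845 + 4035584 = 198802344, q_6 = 8·715616 + 118621 = 5843549 → 198802344/5843549
APPEND 1: p_7 = 1·198802344 + 24345845 = 223148189, q_7 = 1·5843549 + 715616 = 6559165 → 223148189/6559165
APPEND 42: p_8 = 42·223148189 + 198802344 = 9571026282, q_8 = 42·6559165 + 5843549 = 281328479 → 9571026282/281328479
APPEND 25: p_9 = 25·9571026282 + 223148189 = 239498805239, q_9 = 25·281328479 + 6559165 = 7039771140 → 239498805239/7039771140
APPEND 43: p_10 = 43·239498805239 + 9571026282 = 10308019651559, q_10 = 43·7039771140 + 281328479 = 302991487499 → 10308019651559/302991487499
APPEND 15: p_11 = 15·10308019651559 + 239498805239 = 154859793578624, q_11 = 15·302991487499 + 7039771140 = 4551912083625 → 154859793578624/4551912083625
APPEND 21: p_12 = 21·154859793578624 + 10308019651559 = 3262363684802663, q_12 = 21·4551912083625 + 302991487499 = 95893145243624 → 3262363684802663/95893145243624
APPEND 24: p_13 = 24·3262363684802663 + 154859793578624 = 78451588228842536, q_13 = 24·95893145243624 + 4551912083625 = 2305987397930601 → 78451588228842536/2305987397930601
APPEND 49: p_14 = 49·78451588228842536 + 3262363684802663 = 3847390186898086927, q_14 = 49·2305987397930601 + 95893145243624 = 113089275643843073 → 3847390186898086927/113089275643843073
APPEND 21: p_15 = 21·3847390186898086927 + 78451588228842536 = 80873645513088668003, q_15 = 21·113089275643843073 + 2305987397930601 = 2377180775918635134 → 80873645513088668003/2377180775918635134
APPEND 42: p_16 = 42·80873645513088668003 + 3847390186898086927 = 3400540501736622143053, q_16 = 42·2377180775918635134 + 113089275643843073 = 99954681864226518701 → 3400540501736622143053/99954681864226518701
APPEND 32: p_17 = 32·3400540501736622143053 + 80873645513088668003 = 108898169701084997245699, q_17 = 32·99954681864226518701 + 2377180775918635134 = 3200927000431167233566 → 108898169701084997245699/3200927000431167233566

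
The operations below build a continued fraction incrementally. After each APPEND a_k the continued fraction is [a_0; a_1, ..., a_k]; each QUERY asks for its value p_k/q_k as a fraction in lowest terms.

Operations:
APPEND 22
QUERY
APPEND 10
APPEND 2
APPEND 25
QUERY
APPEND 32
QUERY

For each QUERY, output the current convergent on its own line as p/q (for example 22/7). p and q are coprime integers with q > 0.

22/1
11821/535
378736/17141

APPEND 22: p_0 = 22·1 + 0 = 22, q_0 = 22·0 + 1 = 1 → 22/1
APPEND 10: p_1 = 10·22 + 1 = 221, q_1 = 10·1 + 0 = 10 → 221/10
APPEND 2: p_2 = 2·221 + 22 = 464, q_2 = 2·10 + 1 = 21 → 464/21
APPEND 25: p_3 = 25·464 + 221 = 11821, q_3 = 25·21 + 10 = 535 → 11821/535
APPEND 32: p_4 = 32·11821 + 464 = 378736, q_4 = 32·535 + 21 = 17141 → 378736/17141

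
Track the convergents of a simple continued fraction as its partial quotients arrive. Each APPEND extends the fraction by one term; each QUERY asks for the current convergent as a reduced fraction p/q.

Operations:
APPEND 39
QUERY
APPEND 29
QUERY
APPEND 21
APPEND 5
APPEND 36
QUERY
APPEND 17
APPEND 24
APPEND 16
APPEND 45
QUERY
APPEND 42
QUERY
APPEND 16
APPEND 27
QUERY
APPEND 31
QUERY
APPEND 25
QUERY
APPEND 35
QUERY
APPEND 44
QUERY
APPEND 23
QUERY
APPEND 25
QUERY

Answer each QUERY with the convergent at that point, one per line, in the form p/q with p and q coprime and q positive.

39/1
1132/29
4350543/111454
1288340564385/33005238487
54138893888788/1386952451563
23476926249083599/601441552965928
728652224364376562/18666912386407263
18239782535358497649/467274251213147503
639121040961911794277/16373265704846569868
28139565584859477445837/720890965264462221695
647849129492729893048528/16596865466787477668853
16224367802903106803659037/415642527634951403943020

APPEND 39: p_0 = 39·1 + 0 = 39, q_0 = 39·0 + 1 = 1 → 39/1
APPEND 29: p_1 = 29·39 + 1 = 1132, q_1 = 29·1 + 0 = 29 → 1132/29
APPEND 21: p_2 = 21·1132 + 39 = 23811, q_2 = 21·29 + 1 = 610 → 23811/610
APPEND 5: p_3 = 5·23811 + 1132 = 120187, q_3 = 5·610 + 29 = 3079 → 120187/3079
APPEND 36: p_4 = 36·120187 + 23811 = 4350543, q_4 = 36·3079 + 610 = 111454 → 4350543/111454
APPEND 17: p_5 = 17·4350543 + 120187 = 74079418, q_5 = 17·111454 + 3079 = 1897797 → 74079418/1897797
APPEND 24: p_6 = 24·74079418 + 4350543 = 1782256575, q_6 = 24·1897797 + 111454 = 45658582 → 1782256575/45658582
APPEND 16: p_7 = 16·1782256575 + 74079418 = 28590184618, q_7 = 16·45658582 + 1897797 = 732435109 → 28590184618/732435109
APPEND 45: p_8 = 45·28590184618 + 1782256575 = 1288340564385, q_8 = 45·732435109 + 45658582 = 33005238487 → 1288340564385/33005238487
APPEND 42: p_9 = 42·1288340564385 + 28590184618 = 54138893888788, q_9 = 42·33005238487 + 732435109 = 1386952451563 → 54138893888788/1386952451563
APPEND 16: p_10 = 16·54138893888788 + 1288340564385 = 867510642784993, q_10 = 16·1386952451563 + 33005238487 = 22224244463495 → 867510642784993/22224244463495
APPEND 27: p_11 = 27·867510642784993 + 54138893888788 = 23476926249083599, q_11 = 27·22224244463495 + 1386952451563 = 601441552965928 → 23476926249083599/601441552965928
APPEND 31: p_12 = 31·23476926249083599 + 867510642784993 = 728652224364376562, q_12 = 31·601441552965928 + 22224244463495 = 18666912386407263 → 728652224364376562/18666912386407263
APPEND 25: p_13 = 25·728652224364376562 + 23476926249083599 = 18239782535358497649, q_13 = 25·18666912386407263 + 601441552965928 = 467274251213147503 → 18239782535358497649/467274251213147503
APPEND 35: p_14 = 35·18239782535358497649 + 728652224364376562 = 639121040961911794277, q_14 = 35·467274251213147503 + 18666912386407263 = 16373265704846569868 → 639121040961911794277/16373265704846569868
APPEND 44: p_15 = 44·639121040961911794277 + 18239782535358497649 = 28139565584859477445837, q_15 = 44·16373265704846569868 + 467274251213147503 = 720890965264462221695 → 28139565584859477445837/720890965264462221695
APPEND 23: p_16 = 23·28139565584859477445837 + 639121040961911794277 = 647849129492729893048528, q_16 = 23·720890965264462221695 + 16373265704846569868 = 16596865466787477668853 → 647849129492729893048528/16596865466787477668853
APPEND 25: p_17 = 25·647849129492729893048528 + 28139565584859477445837 = 16224367802903106803659037, q_17 = 25·16596865466787477668853 + 720890965264462221695 = 415642527634951403943020 → 16224367802903106803659037/415642527634951403943020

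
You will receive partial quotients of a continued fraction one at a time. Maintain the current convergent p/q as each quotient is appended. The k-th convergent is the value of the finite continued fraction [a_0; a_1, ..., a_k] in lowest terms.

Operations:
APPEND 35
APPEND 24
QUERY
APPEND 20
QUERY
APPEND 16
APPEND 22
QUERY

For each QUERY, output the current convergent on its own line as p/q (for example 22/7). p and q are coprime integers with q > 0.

APPEND 35: p_0 = 35·1 + 0 = 35, q_0 = 35·0 + 1 = 1 → 35/1
APPEND 24: p_1 = 24·35 + 1 = 841, q_1 = 24·1 + 0 = 24 → 841/24
APPEND 20: p_2 = 20·841 + 35 = 16855, q_2 = 20·24 + 1 = 481 → 16855/481
APPEND 16: p_3 = 16·16855 + 841 = 270521, q_3 = 16·481 + 24 = 7720 → 270521/7720
APPEND 22: p_4 = 22·270521 + 16855 = 5968317, q_4 = 22·7720 + 481 = 170321 → 5968317/170321

841/24
16855/481
5968317/170321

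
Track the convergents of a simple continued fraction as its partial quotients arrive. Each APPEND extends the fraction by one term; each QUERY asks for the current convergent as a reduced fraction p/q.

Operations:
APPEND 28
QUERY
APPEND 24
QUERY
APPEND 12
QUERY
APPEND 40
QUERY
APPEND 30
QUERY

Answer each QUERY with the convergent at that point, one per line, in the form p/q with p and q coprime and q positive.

28/1
673/24
8104/289
324833/11584
9753094/347809

APPEND 28: p_0 = 28·1 + 0 = 28, q_0 = 28·0 + 1 = 1 → 28/1
APPEND 24: p_1 = 24·28 + 1 = 673, q_1 = 24·1 + 0 = 24 → 673/24
APPEND 12: p_2 = 12·673 + 28 = 8104, q_2 = 12·24 + 1 = 289 → 8104/289
APPEND 40: p_3 = 40·8104 + 673 = 324833, q_3 = 40·289 + 24 = 11584 → 324833/11584
APPEND 30: p_4 = 30·324833 + 8104 = 9753094, q_4 = 30·11584 + 289 = 347809 → 9753094/347809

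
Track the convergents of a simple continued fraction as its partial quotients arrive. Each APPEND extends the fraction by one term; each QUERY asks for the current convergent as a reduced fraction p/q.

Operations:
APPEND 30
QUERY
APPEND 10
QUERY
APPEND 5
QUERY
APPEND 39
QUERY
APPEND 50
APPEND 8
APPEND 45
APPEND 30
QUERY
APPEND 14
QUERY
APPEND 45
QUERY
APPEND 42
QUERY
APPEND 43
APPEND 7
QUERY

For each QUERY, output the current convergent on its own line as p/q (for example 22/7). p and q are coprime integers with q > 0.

30/1
301/10
1535/51
60166/1999
32701875996/1086511487
458915521849/15247351134
20683900359201/687217312517
869182730608291/28878374476848
262637971946218289/8726079613195715

APPEND 30: p_0 = 30·1 + 0 = 30, q_0 = 30·0 + 1 = 1 → 30/1
APPEND 10: p_1 = 10·30 + 1 = 301, q_1 = 10·1 + 0 = 10 → 301/10
APPEND 5: p_2 = 5·301 + 30 = 1535, q_2 = 5·10 + 1 = 51 → 1535/51
APPEND 39: p_3 = 39·1535 + 301 = 60166, q_3 = 39·51 + 10 = 1999 → 60166/1999
APPEND 50: p_4 = 50·60166 + 1535 = 3009835, q_4 = 50·1999 + 51 = 100001 → 3009835/100001
APPEND 8: p_5 = 8·3009835 + 60166 = 24138846, q_5 = 8·100001 + 1999 = 802007 → 24138846/802007
APPEND 45: p_6 = 45·24138846 + 3009835 = 1089257905, q_6 = 45·802007 + 100001 = 36190316 → 1089257905/36190316
APPEND 30: p_7 = 30·1089257905 + 24138846 = 32701875996, q_7 = 30·36190316 + 802007 = 1086511487 → 32701875996/1086511487
APPEND 14: p_8 = 14·32701875996 + 1089257905 = 458915521849, q_8 = 14·1086511487 + 36190316 = 15247351134 → 458915521849/15247351134
APPEND 45: p_9 = 45·458915521849 + 32701875996 = 20683900359201, q_9 = 45·15247351134 + 1086511487 = 687217312517 → 20683900359201/687217312517
APPEND 42: p_10 = 42·20683900359201 + 458915521849 = 869182730608291, q_10 = 42·687217312517 + 15247351134 = 28878374476848 → 869182730608291/28878374476848
APPEND 43: p_11 = 43·869182730608291 + 20683900359201 = 37395541316515714, q_11 = 43·28878374476848 + 687217312517 = 1242457319816981 → 37395541316515714/1242457319816981
APPEND 7: p_12 = 7·37395541316515714 + 869182730608291 = 262637971946218289, q_12 = 7·1242457319816981 + 28878374476848 = 8726079613195715 → 262637971946218289/8726079613195715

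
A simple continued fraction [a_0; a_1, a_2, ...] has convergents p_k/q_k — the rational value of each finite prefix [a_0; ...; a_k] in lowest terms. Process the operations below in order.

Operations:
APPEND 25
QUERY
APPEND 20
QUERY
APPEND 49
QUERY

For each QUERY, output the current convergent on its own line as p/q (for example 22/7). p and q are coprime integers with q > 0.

25/1
501/20
24574/981

APPEND 25: p_0 = 25·1 + 0 = 25, q_0 = 25·0 + 1 = 1 → 25/1
APPEND 20: p_1 = 20·25 + 1 = 501, q_1 = 20·1 + 0 = 20 → 501/20
APPEND 49: p_2 = 49·501 + 25 = 24574, q_2 = 49·20 + 1 = 981 → 24574/981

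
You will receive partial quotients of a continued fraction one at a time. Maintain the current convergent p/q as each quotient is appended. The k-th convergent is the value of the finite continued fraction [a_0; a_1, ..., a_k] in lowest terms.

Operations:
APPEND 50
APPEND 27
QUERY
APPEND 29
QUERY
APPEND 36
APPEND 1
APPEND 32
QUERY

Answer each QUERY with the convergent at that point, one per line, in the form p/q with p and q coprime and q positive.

1351/27
39229/784
47903963/957371

APPEND 50: p_0 = 50·1 + 0 = 50, q_0 = 50·0 + 1 = 1 → 50/1
APPEND 27: p_1 = 27·50 + 1 = 1351, q_1 = 27·1 + 0 = 27 → 1351/27
APPEND 29: p_2 = 29·1351 + 50 = 39229, q_2 = 29·27 + 1 = 784 → 39229/784
APPEND 36: p_3 = 36·39229 + 1351 = 1413595, q_3 = 36·784 + 27 = 28251 → 1413595/28251
APPEND 1: p_4 = 1·1413595 + 39229 = 1452824, q_4 = 1·28251 + 784 = 29035 → 1452824/29035
APPEND 32: p_5 = 32·1452824 + 1413595 = 47903963, q_5 = 32·29035 + 28251 = 957371 → 47903963/957371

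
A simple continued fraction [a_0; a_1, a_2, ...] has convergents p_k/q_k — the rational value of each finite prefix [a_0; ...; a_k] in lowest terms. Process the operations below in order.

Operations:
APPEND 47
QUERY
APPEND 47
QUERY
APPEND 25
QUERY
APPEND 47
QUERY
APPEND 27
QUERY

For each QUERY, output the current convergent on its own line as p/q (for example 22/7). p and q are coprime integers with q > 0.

APPEND 47: p_0 = 47·1 + 0 = 47, q_0 = 47·0 + 1 = 1 → 47/1
APPEND 47: p_1 = 47·47 + 1 = 2210, q_1 = 47·1 + 0 = 47 → 2210/47
APPEND 25: p_2 = 25·2210 + 47 = 55297, q_2 = 25·47 + 1 = 1176 → 55297/1176
APPEND 47: p_3 = 47·55297 + 2210 = 2601169, q_3 = 47·1176 + 47 = 55319 → 2601169/55319
APPEND 27: p_4 = 27·2601169 + 55297 = 70286860, q_4 = 27·55319 + 1176 = 1494789 → 70286860/1494789

47/1
2210/47
55297/1176
2601169/55319
70286860/1494789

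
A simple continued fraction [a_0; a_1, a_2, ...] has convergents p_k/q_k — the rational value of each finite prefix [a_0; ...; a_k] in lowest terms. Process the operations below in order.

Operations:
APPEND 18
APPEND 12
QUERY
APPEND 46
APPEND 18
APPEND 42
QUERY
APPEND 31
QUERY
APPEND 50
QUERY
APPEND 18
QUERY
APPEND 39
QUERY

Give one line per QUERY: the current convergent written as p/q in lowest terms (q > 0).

217/12
7579114/419125
235132751/13002841
11764216664/650561175
211991032703/11723103991
8279414492081/457851616824

APPEND 18: p_0 = 18·1 + 0 = 18, q_0 = 18·0 + 1 = 1 → 18/1
APPEND 12: p_1 = 12·18 + 1 = 217, q_1 = 12·1 + 0 = 12 → 217/12
APPEND 46: p_2 = 46·217 + 18 = 10000, q_2 = 46·12 + 1 = 553 → 10000/553
APPEND 18: p_3 = 18·10000 + 217 = 180217, q_3 = 18·553 + 12 = 9966 → 180217/9966
APPEND 42: p_4 = 42·180217 + 10000 = 7579114, q_4 = 42·9966 + 553 = 419125 → 7579114/419125
APPEND 31: p_5 = 31·7579114 + 180217 = 235132751, q_5 = 31·419125 + 9966 = 13002841 → 235132751/13002841
APPEND 50: p_6 = 50·235132751 + 7579114 = 11764216664, q_6 = 50·13002841 + 419125 = 650561175 → 11764216664/650561175
APPEND 18: p_7 = 18·11764216664 + 235132751 = 211991032703, q_7 = 18·650561175 + 13002841 = 11723103991 → 211991032703/11723103991
APPEND 39: p_8 = 39·211991032703 + 11764216664 = 8279414492081, q_8 = 39·11723103991 + 650561175 = 457851616824 → 8279414492081/457851616824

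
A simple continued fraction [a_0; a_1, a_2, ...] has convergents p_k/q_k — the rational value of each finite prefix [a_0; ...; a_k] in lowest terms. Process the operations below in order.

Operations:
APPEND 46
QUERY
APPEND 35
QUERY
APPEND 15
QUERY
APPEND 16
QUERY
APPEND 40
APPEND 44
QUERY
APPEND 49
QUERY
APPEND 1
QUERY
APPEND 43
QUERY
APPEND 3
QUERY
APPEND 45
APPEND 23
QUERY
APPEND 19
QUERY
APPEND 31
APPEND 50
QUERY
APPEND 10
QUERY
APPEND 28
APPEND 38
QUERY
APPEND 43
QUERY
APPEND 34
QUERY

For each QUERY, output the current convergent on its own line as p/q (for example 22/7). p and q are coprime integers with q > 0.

APPEND 46: p_0 = 46·1 + 0 = 46, q_0 = 46·0 + 1 = 1 → 46/1
APPEND 35: p_1 = 35·46 + 1 = 1611, q_1 = 35·1 + 0 = 35 → 1611/35
APPEND 15: p_2 = 15·1611 + 46 = 24211, q_2 = 15·35 + 1 = 526 → 24211/526
APPEND 16: p_3 = 16·24211 + 1611 = 388987, q_3 = 16·526 + 35 = 8451 → 388987/8451
APPEND 40: p_4 = 40·388987 + 24211 = 15583691, q_4 = 40·8451 + 526 = 338566 → 15583691/338566
APPEND 44: p_5 = 44·15583691 + 388987 = 686071391, q_5 = 44·338566 + 8451 = 14905355 → 686071391/14905355
APPEND 49: p_6 = 49·686071391 + 15583691 = 33633081850, q_6 = 49·14905355 + 338566 = 730700961 → 33633081850/730700961
APPEND 1: p_7 = 1·33633081850 + 686071391 = 34319153241, q_7 = 1·730700961 + 14905355 = 745606316 → 34319153241/745606316
APPEND 43: p_8 = 43·34319153241 + 33633081850 = 1509356671213, q_8 = 43·745606316 + 730700961 = 32791772549 → 1509356671213/32791772549
APPEND 3: p_9 = 3·1509356671213 + 34319153241 = 4562389166880, q_9 = 3·32791772549 + 745606316 = 99120923963 → 4562389166880/99120923963
APPEND 45: p_10 = 45·4562389166880 + 1509356671213 = 206816869180813, q_10 = 45·99120923963 + 32791772549 = 4493233350884 → 206816869180813/4493233350884
APPEND 23: p_11 = 23·206816869180813 + 4562389166880 = 4761350380325579, q_11 = 23·4493233350884 + 99120923963 = 103443487994295 → 4761350380325579/103443487994295
APPEND 19: p_12 = 19·4761350380325579 + 206816869180813 = 90672474095366814, q_12 = 19·103443487994295 + 4493233350884 = 1969919505242489 → 90672474095366814/1969919505242489
APPEND 31: p_13 = 31·90672474095366814 + 4761350380325579 = 2815608047336696813, q_13 = 31·1969919505242489 + 103443487994295 = 61170948150511454 → 2815608047336696813/61170948150511454
APPEND 50: p_14 = 50·2815608047336696813 + 90672474095366814 = 140871074840930207464, q_14 = 50·61170948150511454 + 1969919505242489 = 3060517327030815189 → 140871074840930207464/3060517327030815189
APPEND 10: p_15 = 10·140871074840930207464 + 2815608047336696813 = 1411526356456638771453, q_15 = 10·3060517327030815189 + 61170948150511454 = 30666344218458663344 → 1411526356456638771453/30666344218458663344
APPEND 28: p_16 = 28·1411526356456638771453 + 140871074840930207464 = 39663609055626815808148, q_16 = 28·30666344218458663344 + 3060517327030815189 = 861718155443873388821 → 39663609055626815808148/861718155443873388821
APPEND 38: p_17 = 38·39663609055626815808148 + 1411526356456638771453 = 1508628670470275639481077, q_17 = 38·861718155443873388821 + 30666344218458663344 = 32775956251085647438542 → 1508628670470275639481077/32775956251085647438542
APPEND 43: p_18 = 43·1508628670470275639481077 + 39663609055626815808148 = 64910696439277479313494459, q_18 = 43·32775956251085647438542 + 861718155443873388821 = 1410227836952126713246127 → 64910696439277479313494459/1410227836952126713246127
APPEND 34: p_19 = 34·64910696439277479313494459 + 1508628670470275639481077 = 2208472307605904572298292683, q_19 = 34·1410227836952126713246127 + 32775956251085647438542 = 47980522412623393897806860 → 2208472307605904572298292683/47980522412623393897806860

46/1
1611/35
24211/526
388987/8451
686071391/14905355
33633081850/730700961
34319153241/745606316
1509356671213/32791772549
4562389166880/99120923963
4761350380325579/103443487994295
90672474095366814/1969919505242489
140871074840930207464/3060517327030815189
1411526356456638771453/30666344218458663344
1508628670470275639481077/32775956251085647438542
64910696439277479313494459/1410227836952126713246127
2208472307605904572298292683/47980522412623393897806860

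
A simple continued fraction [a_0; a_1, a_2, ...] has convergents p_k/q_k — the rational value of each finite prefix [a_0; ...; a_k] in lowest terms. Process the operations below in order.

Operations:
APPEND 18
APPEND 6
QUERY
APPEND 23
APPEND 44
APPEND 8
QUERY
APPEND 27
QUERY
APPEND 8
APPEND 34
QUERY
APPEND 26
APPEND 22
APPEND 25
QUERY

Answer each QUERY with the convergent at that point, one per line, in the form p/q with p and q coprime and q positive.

109/6
892197/49115
24200528/1332227
6637078842/365367881
95355885989513/5249293979212

APPEND 18: p_0 = 18·1 + 0 = 18, q_0 = 18·0 + 1 = 1 → 18/1
APPEND 6: p_1 = 6·18 + 1 = 109, q_1 = 6·1 + 0 = 6 → 109/6
APPEND 23: p_2 = 23·109 + 18 = 2525, q_2 = 23·6 + 1 = 139 → 2525/139
APPEND 44: p_3 = 44·2525 + 109 = 111209, q_3 = 44·139 + 6 = 6122 → 111209/6122
APPEND 8: p_4 = 8·111209 + 2525 = 892197, q_4 = 8·6122 + 139 = 49115 → 892197/49115
APPEND 27: p_5 = 27·892197 + 111209 = 24200528, q_5 = 27·49115 + 6122 = 1332227 → 24200528/1332227
APPEND 8: p_6 = 8·24200528 + 892197 = 194496421, q_6 = 8·1332227 + 49115 = 10706931 → 194496421/10706931
APPEND 34: p_7 = 34·194496421 + 24200528 = 6637078842, q_7 = 34·10706931 + 1332227 = 365367881 → 6637078842/365367881
APPEND 26: p_8 = 26·6637078842 + 194496421 = 172758546313, q_8 = 26·365367881 + 10706931 = 9510271837 → 172758546313/9510271837
APPEND 22: p_9 = 22·172758546313 + 6637078842 = 3807325097728, q_9 = 22·9510271837 + 365367881 = 209591348295 → 3807325097728/209591348295
APPEND 25: p_10 = 25·3807325097728 + 172758546313 = 95355885989513, q_10 = 25·209591348295 + 9510271837 = 5249293979212 → 95355885989513/5249293979212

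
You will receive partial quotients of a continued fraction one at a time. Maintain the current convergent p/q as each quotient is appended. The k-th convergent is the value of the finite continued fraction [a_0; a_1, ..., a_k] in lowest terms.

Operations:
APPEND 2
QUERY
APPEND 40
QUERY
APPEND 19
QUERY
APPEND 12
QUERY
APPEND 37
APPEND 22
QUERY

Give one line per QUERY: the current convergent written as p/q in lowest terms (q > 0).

2/1
81/40
1541/761
18573/9172
15170897/7491922

APPEND 2: p_0 = 2·1 + 0 = 2, q_0 = 2·0 + 1 = 1 → 2/1
APPEND 40: p_1 = 40·2 + 1 = 81, q_1 = 40·1 + 0 = 40 → 81/40
APPEND 19: p_2 = 19·81 + 2 = 1541, q_2 = 19·40 + 1 = 761 → 1541/761
APPEND 12: p_3 = 12·1541 + 81 = 18573, q_3 = 12·761 + 40 = 9172 → 18573/9172
APPEND 37: p_4 = 37·18573 + 1541 = 688742, q_4 = 37·9172 + 761 = 340125 → 688742/340125
APPEND 22: p_5 = 22·688742 + 18573 = 15170897, q_5 = 22·340125 + 9172 = 7491922 → 15170897/7491922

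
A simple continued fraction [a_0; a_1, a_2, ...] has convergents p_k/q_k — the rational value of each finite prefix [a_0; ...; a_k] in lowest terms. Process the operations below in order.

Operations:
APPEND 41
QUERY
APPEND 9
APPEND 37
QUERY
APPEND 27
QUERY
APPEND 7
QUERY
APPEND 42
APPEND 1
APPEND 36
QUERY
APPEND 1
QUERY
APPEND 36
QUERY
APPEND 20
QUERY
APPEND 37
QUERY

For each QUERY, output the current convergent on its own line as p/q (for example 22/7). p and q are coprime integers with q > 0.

41/1
13731/334
371107/9027
2611480/63523
4165984159/101335569
4278648906/104076085
158197344775/3848074629
3168225544406/77065568665
117382542487797/2855274115234

APPEND 41: p_0 = 41·1 + 0 = 41, q_0 = 41·0 + 1 = 1 → 41/1
APPEND 9: p_1 = 9·41 + 1 = 370, q_1 = 9·1 + 0 = 9 → 370/9
APPEND 37: p_2 = 37·370 + 41 = 13731, q_2 = 37·9 + 1 = 334 → 13731/334
APPEND 27: p_3 = 27·13731 + 370 = 371107, q_3 = 27·334 + 9 = 9027 → 371107/9027
APPEND 7: p_4 = 7·371107 + 13731 = 2611480, q_4 = 7·9027 + 334 = 63523 → 2611480/63523
APPEND 42: p_5 = 42·2611480 + 371107 = 110053267, q_5 = 42·63523 + 9027 = 2676993 → 110053267/2676993
APPEND 1: p_6 = 1·110053267 + 2611480 = 112664747, q_6 = 1·2676993 + 63523 = 2740516 → 112664747/2740516
APPEND 36: p_7 = 36·112664747 + 110053267 = 4165984159, q_7 = 36·2740516 + 2676993 = 101335569 → 4165984159/101335569
APPEND 1: p_8 = 1·4165984159 + 112664747 = 4278648906, q_8 = 1·101335569 + 2740516 = 104076085 → 4278648906/104076085
APPEND 36: p_9 = 36·4278648906 + 4165984159 = 158197344775, q_9 = 36·104076085 + 101335569 = 3848074629 → 158197344775/3848074629
APPEND 20: p_10 = 20·158197344775 + 4278648906 = 3168225544406, q_10 = 20·3848074629 + 104076085 = 77065568665 → 3168225544406/77065568665
APPEND 37: p_11 = 37·3168225544406 + 158197344775 = 117382542487797, q_11 = 37·77065568665 + 3848074629 = 2855274115234 → 117382542487797/2855274115234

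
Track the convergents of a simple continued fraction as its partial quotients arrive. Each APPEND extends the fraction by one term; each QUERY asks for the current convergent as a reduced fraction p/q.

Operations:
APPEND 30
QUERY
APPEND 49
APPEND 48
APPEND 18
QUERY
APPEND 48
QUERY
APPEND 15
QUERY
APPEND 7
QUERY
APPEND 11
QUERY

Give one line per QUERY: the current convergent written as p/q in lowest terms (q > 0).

30/1
1272955/42403
61172478/2037697
918860125/30607858
6493193353/216292703
72343987008/2409827591

APPEND 30: p_0 = 30·1 + 0 = 30, q_0 = 30·0 + 1 = 1 → 30/1
APPEND 49: p_1 = 49·30 + 1 = 1471, q_1 = 49·1 + 0 = 49 → 1471/49
APPEND 48: p_2 = 48·1471 + 30 = 70638, q_2 = 48·49 + 1 = 2353 → 70638/2353
APPEND 18: p_3 = 18·70638 + 1471 = 1272955, q_3 = 18·2353 + 49 = 42403 → 1272955/42403
APPEND 48: p_4 = 48·1272955 + 70638 = 61172478, q_4 = 48·42403 + 2353 = 2037697 → 61172478/2037697
APPEND 15: p_5 = 15·61172478 + 1272955 = 918860125, q_5 = 15·2037697 + 42403 = 30607858 → 918860125/30607858
APPEND 7: p_6 = 7·918860125 + 61172478 = 6493193353, q_6 = 7·30607858 + 2037697 = 216292703 → 6493193353/216292703
APPEND 11: p_7 = 11·6493193353 + 918860125 = 72343987008, q_7 = 11·216292703 + 30607858 = 2409827591 → 72343987008/2409827591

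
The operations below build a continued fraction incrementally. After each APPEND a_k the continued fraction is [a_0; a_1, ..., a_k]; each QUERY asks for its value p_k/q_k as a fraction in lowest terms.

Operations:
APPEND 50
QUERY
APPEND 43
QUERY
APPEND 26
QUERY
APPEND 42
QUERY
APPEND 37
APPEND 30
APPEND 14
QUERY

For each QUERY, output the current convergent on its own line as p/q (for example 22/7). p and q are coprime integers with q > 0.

50/1
2151/43
55976/1119
2353143/47041
36711418409/733887330

APPEND 50: p_0 = 50·1 + 0 = 50, q_0 = 50·0 + 1 = 1 → 50/1
APPEND 43: p_1 = 43·50 + 1 = 2151, q_1 = 43·1 + 0 = 43 → 2151/43
APPEND 26: p_2 = 26·2151 + 50 = 55976, q_2 = 26·43 + 1 = 1119 → 55976/1119
APPEND 42: p_3 = 42·55976 + 2151 = 2353143, q_3 = 42·1119 + 43 = 47041 → 2353143/47041
APPEND 37: p_4 = 37·2353143 + 55976 = 87122267, q_4 = 37·47041 + 1119 = 1741636 → 87122267/1741636
APPEND 30: p_5 = 30·87122267 + 2353143 = 2616021153, q_5 = 30·1741636 + 47041 = 52296121 → 2616021153/52296121
APPEND 14: p_6 = 14·2616021153 + 87122267 = 36711418409, q_6 = 14·52296121 + 1741636 = 733887330 → 36711418409/733887330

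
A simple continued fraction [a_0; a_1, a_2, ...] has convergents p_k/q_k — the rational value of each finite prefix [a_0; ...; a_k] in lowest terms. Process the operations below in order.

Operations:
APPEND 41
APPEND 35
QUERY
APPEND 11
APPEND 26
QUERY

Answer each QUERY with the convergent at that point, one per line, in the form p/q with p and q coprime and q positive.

APPEND 41: p_0 = 41·1 + 0 = 41, q_0 = 41·0 + 1 = 1 → 41/1
APPEND 35: p_1 = 35·41 + 1 = 1436, q_1 = 35·1 + 0 = 35 → 1436/35
APPEND 11: p_2 = 11·1436 + 41 = 15837, q_2 = 11·35 + 1 = 386 → 15837/386
APPEND 26: p_3 = 26·15837 + 1436 = 413198, q_3 = 26·386 + 35 = 10071 → 413198/10071

1436/35
413198/10071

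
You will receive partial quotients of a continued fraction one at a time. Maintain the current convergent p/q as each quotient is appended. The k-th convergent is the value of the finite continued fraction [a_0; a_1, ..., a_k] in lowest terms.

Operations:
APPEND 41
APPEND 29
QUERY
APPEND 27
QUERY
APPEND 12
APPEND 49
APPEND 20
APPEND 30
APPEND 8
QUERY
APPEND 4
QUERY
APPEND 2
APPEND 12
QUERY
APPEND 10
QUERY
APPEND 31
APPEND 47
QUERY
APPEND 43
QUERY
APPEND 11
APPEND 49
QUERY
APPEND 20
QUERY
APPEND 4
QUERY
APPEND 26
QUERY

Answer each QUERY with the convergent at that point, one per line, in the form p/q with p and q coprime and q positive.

1190/29
32171/784
91859261334/2238589433
378871887025/9233022239
10574108311633/257688629171
106590686151714/2597590925621
155906203499845763/3799398935126455
6707281635872382576/163454937217760987
3629571487342579033427/88451836645412129275
72665365751049676722639/1770838536616573082812
294291034491541285923983/7171805983111704460523
7724232262531123110746197/188237794097520889056410

APPEND 41: p_0 = 41·1 + 0 = 41, q_0 = 41·0 + 1 = 1 → 41/1
APPEND 29: p_1 = 29·41 + 1 = 1190, q_1 = 29·1 + 0 = 29 → 1190/29
APPEND 27: p_2 = 27·1190 + 41 = 32171, q_2 = 27·29 + 1 = 784 → 32171/784
APPEND 12: p_3 = 12·32171 + 1190 = 387242, q_3 = 12·784 + 29 = 9437 → 387242/9437
APPEND 49: p_4 = 49·387242 + 32171 = 19007029, q_4 = 49·9437 + 784 = 463197 → 19007029/463197
APPEND 20: p_5 = 20·19007029 + 387242 = 380527822, q_5 = 20·463197 + 9437 = 9273377 → 380527822/9273377
APPEND 30: p_6 = 30·380527822 + 19007029 = 11434841689, q_6 = 30·9273377 + 463197 = 278664507 → 11434841689/278664507
APPEND 8: p_7 = 8·11434841689 + 380527822 = 91859261334, q_7 = 8·278664507 + 9273377 = 2238589433 → 91859261334/2238589433
APPEND 4: p_8 = 4·91859261334 + 11434841689 = 378871887025, q_8 = 4·2238589433 + 278664507 = 9233022239 → 378871887025/9233022239
APPEND 2: p_9 = 2·378871887025 + 91859261334 = 849603035384, q_9 = 2·9233022239 + 2238589433 = 20704633911 → 849603035384/20704633911
APPEND 12: p_10 = 12·849603035384 + 378871887025 = 10574108311633, q_10 = 12·20704633911 + 9233022239 = 257688629171 → 10574108311633/257688629171
APPEND 10: p_11 = 10·10574108311633 + 849603035384 = 106590686151714, q_11 = 10·257688629171 + 20704633911 = 2597590925621 → 106590686151714/2597590925621
APPEND 31: p_12 = 31·106590686151714 + 10574108311633 = 3314885379014767, q_12 = 31·2597590925621 + 257688629171 = 80783007323422 → 3314885379014767/80783007323422
APPEND 47: p_13 = 47·3314885379014767 + 106590686151714 = 155906203499845763, q_13 = 47·80783007323422 + 2597590925621 = 3799398935126455 → 155906203499845763/3799398935126455
APPEND 43: p_14 = 43·155906203499845763 + 3314885379014767 = 6707281635872382576, q_14 = 43·3799398935126455 + 80783007323422 = 163454937217760987 → 6707281635872382576/163454937217760987
APPEND 11: p_15 = 11·6707281635872382576 + 155906203499845763 = 73936004198096054099, q_15 = 11·163454937217760987 + 3799398935126455 = 1801803708330497312 → 73936004198096054099/1801803708330497312
APPEND 49: p_16 = 49·73936004198096054099 + 6707281635872382576 = 3629571487342579033427, q_16 = 49·1801803708330497312 + 163454937217760987 = 88451836645412129275 → 3629571487342579033427/88451836645412129275
APPEND 20: p_17 = 20·3629571487342579033427 + 73936004198096054099 = 72665365751049676722639, q_17 = 20·88451836645412129275 + 1801803708330497312 = 1770838536616573082812 → 72665365751049676722639/1770838536616573082812
APPEND 4: p_18 = 4·72665365751049676722639 + 3629571487342579033427 = 294291034491541285923983, q_18 = 4·1770838536616573082812 + 88451836645412129275 = 7171805983111704460523 → 294291034491541285923983/7171805983111704460523
APPEND 26: p_19 = 26·294291034491541285923983 + 72665365751049676722639 = 7724232262531123110746197, q_19 = 26·7171805983111704460523 + 1770838536616573082812 = 188237794097520889056410 → 7724232262531123110746197/188237794097520889056410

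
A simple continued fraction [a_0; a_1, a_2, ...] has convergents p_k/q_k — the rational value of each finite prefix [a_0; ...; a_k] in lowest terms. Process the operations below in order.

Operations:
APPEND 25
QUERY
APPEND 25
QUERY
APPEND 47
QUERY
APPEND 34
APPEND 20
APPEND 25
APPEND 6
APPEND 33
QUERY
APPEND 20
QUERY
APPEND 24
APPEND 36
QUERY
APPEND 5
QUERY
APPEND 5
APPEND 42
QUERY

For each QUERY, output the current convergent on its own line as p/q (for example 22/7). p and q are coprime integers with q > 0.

APPEND 25: p_0 = 25·1 + 0 = 25, q_0 = 25·0 + 1 = 1 → 25/1
APPEND 25: p_1 = 25·25 + 1 = 626, q_1 = 25·1 + 0 = 25 → 626/25
APPEND 47: p_2 = 47·626 + 25 = 29447, q_2 = 47·25 + 1 = 1176 → 29447/1176
APPEND 34: p_3 = 34·29447 + 626 = 1001824, q_3 = 34·1176 + 25 = 40009 → 1001824/40009
APPEND 20: p_4 = 20·1001824 + 29447 = 20065927, q_4 = 20·40009 + 1176 = 801356 → 20065927/801356
APPEND 25: p_5 = 25·20065927 + 1001824 = 502649999, q_5 = 25·801356 + 40009 = 20073909 → 502649999/20073909
APPEND 6: p_6 = 6·502649999 + 20065927 = 3035965921, q_6 = 6·20073909 + 801356 = 121244810 → 3035965921/121244810
APPEND 33: p_7 = 33·3035965921 + 502649999 = 100689525392, q_7 = 33·121244810 + 20073909 = 4021152639 → 100689525392/4021152639
APPEND 20: p_8 = 20·100689525392 + 3035965921 = 2016826473761, q_8 = 20·4021152639 + 121244810 = 80544297590 → 2016826473761/80544297590
APPEND 24: p_9 = 24·2016826473761 + 100689525392 = 48504524895656, q_9 = 24·80544297590 + 4021152639 = 1937084294799 → 48504524895656/1937084294799
APPEND 36: p_10 = 36·48504524895656 + 2016826473761 = 1748179722717377, q_10 = 36·1937084294799 + 80544297590 = 69815578910354 → 1748179722717377/69815578910354
APPEND 5: p_11 = 5·1748179722717377 + 48504524895656 = 8789403138482541, q_11 = 5·69815578910354 + 1937084294799 = 351014978846569 → 8789403138482541/351014978846569
APPEND 5: p_12 = 5·8789403138482541 + 1748179722717377 = 45695195415130082, q_12 = 5·351014978846569 + 69815578910354 = 1824890473143199 → 45695195415130082/1824890473143199
APPEND 42: p_13 = 42·45695195415130082 + 8789403138482541 = 1927987610573945985, q_13 = 42·1824890473143199 + 351014978846569 = 76996414850860927 → 1927987610573945985/76996414850860927

25/1
626/25
29447/1176
100689525392/4021152639
2016826473761/80544297590
1748179722717377/69815578910354
8789403138482541/351014978846569
1927987610573945985/76996414850860927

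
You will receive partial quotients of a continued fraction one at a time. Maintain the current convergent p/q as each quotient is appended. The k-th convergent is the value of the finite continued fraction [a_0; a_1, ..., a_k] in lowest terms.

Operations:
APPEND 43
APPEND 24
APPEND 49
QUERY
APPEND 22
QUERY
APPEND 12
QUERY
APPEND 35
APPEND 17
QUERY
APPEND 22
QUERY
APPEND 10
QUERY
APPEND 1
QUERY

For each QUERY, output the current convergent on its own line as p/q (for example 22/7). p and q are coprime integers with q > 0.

APPEND 43: p_0 = 43·1 + 0 = 43, q_0 = 43·0 + 1 = 1 → 43/1
APPEND 24: p_1 = 24·43 + 1 = 1033, q_1 = 24·1 + 0 = 24 → 1033/24
APPEND 49: p_2 = 49·1033 + 43 = 50660, q_2 = 49·24 + 1 = 1177 → 50660/1177
APPEND 22: p_3 = 22·50660 + 1033 = 1115553, q_3 = 22·1177 + 24 = 25918 → 1115553/25918
APPEND 12: p_4 = 12·1115553 + 50660 = 13437296, q_4 = 12·25918 + 1177 = 312193 → 13437296/312193
APPEND 35: p_5 = 35·13437296 + 1115553 = 471420913, q_5 = 35·312193 + 25918 = 10952673 → 471420913/10952673
APPEND 17: p_6 = 17·471420913 + 13437296 = 8027592817, q_6 = 17·10952673 + 312193 = 186507634 → 8027592817/186507634
APPEND 22: p_7 = 22·8027592817 + 471420913 = 177078462887, q_7 = 22·186507634 + 10952673 = 4114120621 → 177078462887/4114120621
APPEND 10: p_8 = 10·177078462887 + 8027592817 = 1778812221687, q_8 = 10·4114120621 + 186507634 = 41327713844 → 1778812221687/41327713844
APPEND 1: p_9 = 1·1778812221687 + 177078462887 = 1955890684574, q_9 = 1·41327713844 + 4114120621 = 45441834465 → 1955890684574/45441834465

50660/1177
1115553/25918
13437296/312193
8027592817/186507634
177078462887/4114120621
1778812221687/41327713844
1955890684574/45441834465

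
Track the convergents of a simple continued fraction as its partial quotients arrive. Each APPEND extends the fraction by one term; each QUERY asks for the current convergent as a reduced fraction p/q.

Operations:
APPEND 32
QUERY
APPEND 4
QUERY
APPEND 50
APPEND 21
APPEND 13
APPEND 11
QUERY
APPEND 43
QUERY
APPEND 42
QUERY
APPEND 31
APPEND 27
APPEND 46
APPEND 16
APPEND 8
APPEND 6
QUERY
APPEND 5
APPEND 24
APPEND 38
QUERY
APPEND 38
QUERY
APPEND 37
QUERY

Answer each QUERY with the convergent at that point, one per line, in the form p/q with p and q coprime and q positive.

APPEND 32: p_0 = 32·1 + 0 = 32, q_0 = 32·0 + 1 = 1 → 32/1
APPEND 4: p_1 = 4·32 + 1 = 129, q_1 = 4·1 + 0 = 4 → 129/4
APPEND 50: p_2 = 50·129 + 32 = 6482, q_2 = 50·4 + 1 = 201 → 6482/201
APPEND 21: p_3 = 21·6482 + 129 = 136251, q_3 = 21·201 + 4 = 4225 → 136251/4225
APPEND 13: p_4 = 13·136251 + 6482 = 1777745, q_4 = 13·4225 + 201 = 55126 → 1777745/55126
APPEND 11: p_5 = 11·1777745 + 136251 = 19691446, q_5 = 11·55126 + 4225 = 610611 → 19691446/610611
APPEND 43: p_6 = 43·19691446 + 1777745 = 848509923, q_6 = 43·610611 + 55126 = 26311399 → 848509923/26311399
APPEND 42: p_7 = 42·848509923 + 19691446 = 35657108212, q_7 = 42·26311399 + 610611 = 1105689369 → 35657108212/1105689369
APPEND 31: p_8 = 31·35657108212 + 848509923 = 1106218864495, q_8 = 31·1105689369 + 26311399 = 34302681838 → 1106218864495/34302681838
APPEND 27: p_9 = 27·1106218864495 + 35657108212 = 29903566449577, q_9 = 27·34302681838 + 1105689369 = 927278098995 → 29903566449577/927278098995
APPEND 46: p_10 = 46·29903566449577 + 1106218864495 = 1376670275545037, q_10 = 46·927278098995 + 34302681838 = 42689095235608 → 1376670275545037/42689095235608
APPEND 16: p_11 = 16·1376670275545037 + 29903566449577 = 22056627975170169, q_11 = 16·42689095235608 + 927278098995 = 683952801868723 → 22056627975170169/683952801868723
APPEND 8: p_12 = 8·22056627975170169 + 1376670275545037 = 177829694076906389, q_12 = 8·683952801868723 + 42689095235608 = 5514311510185392 → 177829694076906389/5514311510185392
APPEND 6: p_13 = 6·177829694076906389 + 22056627975170169 = 1089034792436608503, q_13 = 6·5514311510185392 + 683952801868723 = 33769821862981075 → 1089034792436608503/33769821862981075
APPEND 5: p_14 = 5·1089034792436608503 + 177829694076906389 = 5623003656259948904, q_14 = 5·33769821862981075 + 5514311510185392 = 174363420825090767 → 5623003656259948904/174363420825090767
APPEND 24: p_15 = 24·5623003656259948904 + 1089034792436608503 = 136041122542675382199, q_15 = 24·174363420825090767 + 33769821862981075 = 4218491921665159483 → 136041122542675382199/4218491921665159483
APPEND 38: p_16 = 38·136041122542675382199 + 5623003656259948904 = 5175185660277924472466, q_16 = 38·4218491921665159483 + 174363420825090767 = 160477056444101151121 → 5175185660277924472466/160477056444101151121
APPEND 38: p_17 = 38·5175185660277924472466 + 136041122542675382199 = 196793096213103805335907, q_17 = 38·160477056444101151121 + 4218491921665159483 = 6102346636797508902081 → 196793096213103805335907/6102346636797508902081
APPEND 37: p_18 = 37·196793096213103805335907 + 5175185660277924472466 = 7286519745545118721901025, q_18 = 37·6102346636797508902081 + 160477056444101151121 = 225947302617951930528118 → 7286519745545118721901025/225947302617951930528118

32/1
129/4
19691446/610611
848509923/26311399
35657108212/1105689369
1089034792436608503/33769821862981075
5175185660277924472466/160477056444101151121
196793096213103805335907/6102346636797508902081
7286519745545118721901025/225947302617951930528118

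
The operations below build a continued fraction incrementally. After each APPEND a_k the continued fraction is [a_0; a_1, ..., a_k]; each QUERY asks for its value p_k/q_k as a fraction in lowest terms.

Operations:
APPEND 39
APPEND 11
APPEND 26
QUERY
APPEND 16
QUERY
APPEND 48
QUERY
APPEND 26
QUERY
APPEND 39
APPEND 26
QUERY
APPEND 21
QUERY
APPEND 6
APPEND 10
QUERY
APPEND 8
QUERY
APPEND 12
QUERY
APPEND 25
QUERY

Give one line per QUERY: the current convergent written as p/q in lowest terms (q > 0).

APPEND 39: p_0 = 39·1 + 0 = 39, q_0 = 39·0 + 1 = 1 → 39/1
APPEND 11: p_1 = 11·39 + 1 = 430, q_1 = 11·1 + 0 = 11 → 430/11
APPEND 26: p_2 = 26·430 + 39 = 11219, q_2 = 26·11 + 1 = 287 → 11219/287
APPEND 16: p_3 = 16·11219 + 430 = 179934, q_3 = 16·287 + 11 = 4603 → 179934/4603
APPEND 48: p_4 = 48·179934 + 11219 = 8648051, q_4 = 48·4603 + 287 = 221231 → 8648051/221231
APPEND 26: p_5 = 26·8648051 + 179934 = 225029260, q_5 = 26·221231 + 4603 = 5756609 → 225029260/5756609
APPEND 39: p_6 = 39·225029260 + 8648051 = 8784789191, q_6 = 39·5756609 + 221231 = 224728982 → 8784789191/224728982
APPEND 26: p_7 = 26·8784789191 + 225029260 = 228629548226, q_7 = 26·224728982 + 5756609 = 5848710141 → 228629548226/5848710141
APPEND 21: p_8 = 21·228629548226 + 8784789191 = 4810005301937, q_8 = 21·5848710141 + 224728982 = 123047641943 → 4810005301937/123047641943
APPEND 6: p_9 = 6·4810005301937 + 228629548226 = 29088661359848, q_9 = 6·123047641943 + 5848710141 = 744134561799 → 29088661359848/744134561799
APPEND 10: p_10 = 10·29088661359848 + 4810005301937 = 295696618900417, q_10 = 10·744134561799 + 123047641943 = 7564393259933 → 295696618900417/7564393259933
APPEND 8: p_11 = 8·295696618900417 + 29088661359848 = 2394661612563184, q_11 = 8·7564393259933 + 744134561799 = 61259280641263 → 2394661612563184/61259280641263
APPEND 12: p_12 = 12·2394661612563184 + 295696618900417 = 29031635969658625, q_12 = 12·61259280641263 + 7564393259933 = 742675760955089 → 29031635969658625/742675760955089
APPEND 25: p_13 = 25·29031635969658625 + 2394661612563184 = 728185560854028809, q_13 = 25·742675760955089 + 61259280641263 = 18628153304518488 → 728185560854028809/18628153304518488

11219/287
179934/4603
8648051/221231
225029260/5756609
228629548226/5848710141
4810005301937/123047641943
295696618900417/7564393259933
2394661612563184/61259280641263
29031635969658625/742675760955089
728185560854028809/18628153304518488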